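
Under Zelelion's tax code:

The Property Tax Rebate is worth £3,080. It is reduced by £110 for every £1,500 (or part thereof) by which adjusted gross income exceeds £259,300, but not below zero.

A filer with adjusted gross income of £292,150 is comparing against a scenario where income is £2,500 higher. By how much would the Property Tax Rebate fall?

At £292,150 — income exceeds £259,300 by £32,850, which is 22 full-or-partial £1,500 increments; reduction = 22 × £110 = £2,420, leaving £660.
At £294,650 — income exceeds £259,300 by £35,350, which is 24 full-or-partial £1,500 increments; reduction = 24 × £110 = £2,640, leaving £440.
Lost: £660 − £440 = £220.

£220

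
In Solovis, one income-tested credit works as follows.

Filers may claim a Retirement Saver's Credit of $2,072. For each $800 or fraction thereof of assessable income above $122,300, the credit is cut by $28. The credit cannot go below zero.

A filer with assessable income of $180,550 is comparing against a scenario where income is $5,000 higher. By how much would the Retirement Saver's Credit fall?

$28

At $180,550 — income exceeds $122,300 by $58,250, which is 73 full-or-partial $800 increments; reduction = 73 × $28 = $2,044, leaving $28.
At $185,550 — income exceeds $122,300 by $63,250 → 80 increments × $28 = $2,240 ≥ base, so the credit is $0.
Lost: $28 − $0 = $28.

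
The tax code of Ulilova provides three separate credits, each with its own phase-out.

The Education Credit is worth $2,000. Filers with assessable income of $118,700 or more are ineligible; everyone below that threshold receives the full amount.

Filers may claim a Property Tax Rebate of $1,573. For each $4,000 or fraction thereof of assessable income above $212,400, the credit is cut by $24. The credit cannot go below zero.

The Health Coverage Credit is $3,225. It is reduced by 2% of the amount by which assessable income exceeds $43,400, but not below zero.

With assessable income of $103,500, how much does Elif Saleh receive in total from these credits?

$5,596

Education Credit: $103,500 is below the $118,700 cutoff, so the full $2,000 applies.
Property Tax Rebate: $103,500 is at or below the $212,400 threshold, so the full $1,573 applies.
Health Coverage Credit: 2% of the $60,100 excess over $43,400 is $1,202; credit = $3,225 − $1,202 = $2,023.
Total: $2,000 + $1,573 + $2,023 = $5,596.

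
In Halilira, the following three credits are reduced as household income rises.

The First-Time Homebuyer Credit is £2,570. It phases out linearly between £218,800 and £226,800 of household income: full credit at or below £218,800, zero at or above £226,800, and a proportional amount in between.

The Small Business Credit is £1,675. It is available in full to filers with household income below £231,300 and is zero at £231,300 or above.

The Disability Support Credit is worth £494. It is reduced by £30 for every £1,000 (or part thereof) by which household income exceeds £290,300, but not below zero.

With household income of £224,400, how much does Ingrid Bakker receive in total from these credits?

£2,940

First-Time Homebuyer Credit: £224,400 is £5,600 into a £8,000 phase-out range, leaving 2,400/8,000 of the credit: £2,570 × 2,400/8,000 = £771.
Small Business Credit: £224,400 is below the £231,300 cutoff, so the full £1,675 applies.
Disability Support Credit: £224,400 is at or below the £290,300 threshold, so the full £494 applies.
Total: £771 + £1,675 + £494 = £2,940.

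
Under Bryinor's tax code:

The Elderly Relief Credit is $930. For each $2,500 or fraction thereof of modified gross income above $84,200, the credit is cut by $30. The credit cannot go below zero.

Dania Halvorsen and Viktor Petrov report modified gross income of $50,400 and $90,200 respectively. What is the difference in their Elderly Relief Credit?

$90

Dania ($50,400): Elderly Relief Credit: $50,400 is at or below the $84,200 threshold, so the full $930 applies.
Viktor ($90,200): Elderly Relief Credit: income exceeds $84,200 by $6,000, which is 3 full-or-partial $2,500 increments; reduction = 3 × $30 = $90, leaving $840.
Difference: |$930 − $840| = $90.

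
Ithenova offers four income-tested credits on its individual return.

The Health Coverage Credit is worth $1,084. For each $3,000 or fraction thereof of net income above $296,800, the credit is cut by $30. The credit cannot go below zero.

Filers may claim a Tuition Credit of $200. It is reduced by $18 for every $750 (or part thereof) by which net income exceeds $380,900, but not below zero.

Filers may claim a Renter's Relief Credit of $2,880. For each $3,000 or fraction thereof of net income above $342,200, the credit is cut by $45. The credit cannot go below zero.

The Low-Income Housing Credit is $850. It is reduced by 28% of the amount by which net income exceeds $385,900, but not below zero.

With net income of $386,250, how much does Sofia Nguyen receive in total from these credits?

Health Coverage Credit: income exceeds $296,800 by $89,450, which is 30 full-or-partial $3,000 increments; reduction = 30 × $30 = $900, leaving $184.
Tuition Credit: income exceeds $380,900 by $5,350, which is 8 full-or-partial $750 increments; reduction = 8 × $18 = $144, leaving $56.
Renter's Relief Credit: income exceeds $342,200 by $44,050, which is 15 full-or-partial $3,000 increments; reduction = 15 × $45 = $675, leaving $2,205.
Low-Income Housing Credit: 28% of the $350 excess over $385,900 is $98; credit = $850 − $98 = $752.
Total: $184 + $56 + $2,205 + $752 = $3,197.

$3,197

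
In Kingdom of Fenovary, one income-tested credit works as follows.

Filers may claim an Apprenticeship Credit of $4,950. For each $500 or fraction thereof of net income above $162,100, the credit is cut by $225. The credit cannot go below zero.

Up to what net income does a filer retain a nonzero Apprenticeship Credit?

$172,600

After 21 increments the reduction is 21 × $225 = $4,725, leaving $225; one more increment wipes it out. Increment 21 ends at excess 21 × $500 = $10,500, so the highest qualifying income is $162,100 + $10,500 = $172,600.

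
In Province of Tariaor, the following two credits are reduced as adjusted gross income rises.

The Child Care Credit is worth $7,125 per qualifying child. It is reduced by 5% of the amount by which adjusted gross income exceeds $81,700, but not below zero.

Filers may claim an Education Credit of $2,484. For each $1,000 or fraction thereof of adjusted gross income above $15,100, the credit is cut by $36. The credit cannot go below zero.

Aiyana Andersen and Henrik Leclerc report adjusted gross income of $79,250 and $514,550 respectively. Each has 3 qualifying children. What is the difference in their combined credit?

$21,519

Aiyana ($79,250): Child Care Credit: base = 3 × $7,125 = $21,375. $79,250 is at or below the $81,700 threshold, so the full $21,375 applies. Education Credit: income exceeds $15,100 by $64,150, which is 65 full-or-partial $1,000 increments; reduction = 65 × $36 = $2,340, leaving $144. total $21,375 + $144 = $21,519
Henrik ($514,550): Child Care Credit: base = 3 × $7,125 = $21,375. 5% of the $432,850 excess over $81,700 is $21,642.50 ≥ base, so the credit is $0. Education Credit: income exceeds $15,100 by $499,450 → 500 increments × $36 = $18,000 ≥ base, so the credit is $0. total $0 + $0 = $0
Difference: |$21,519 − $0| = $21,519.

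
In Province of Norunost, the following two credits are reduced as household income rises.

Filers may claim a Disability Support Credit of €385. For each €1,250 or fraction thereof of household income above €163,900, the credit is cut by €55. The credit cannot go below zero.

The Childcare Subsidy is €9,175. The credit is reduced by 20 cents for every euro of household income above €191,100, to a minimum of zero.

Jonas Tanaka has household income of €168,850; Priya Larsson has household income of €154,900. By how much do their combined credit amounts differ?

€220

Jonas (€168,850): Disability Support Credit: income exceeds €163,900 by €4,950, which is 4 full-or-partial €1,250 increments; reduction = 4 × €55 = €220, leaving €165. Childcare Subsidy: €168,850 is at or below the €191,100 threshold, so the full €9,175 applies. total €165 + €9,175 = €9,340
Priya (€154,900): Disability Support Credit: €154,900 is at or below the €163,900 threshold, so the full €385 applies. Childcare Subsidy: €154,900 is at or below the €191,100 threshold, so the full €9,175 applies. total €385 + €9,175 = €9,560
Difference: |€9,340 − €9,560| = €220.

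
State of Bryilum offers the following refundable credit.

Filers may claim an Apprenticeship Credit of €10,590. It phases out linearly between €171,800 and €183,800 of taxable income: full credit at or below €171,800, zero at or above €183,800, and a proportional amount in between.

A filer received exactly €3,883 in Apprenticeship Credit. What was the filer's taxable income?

€179,400

€3,883 is 3,883/10,590 of the full €10,590, so 6,707/10,590 of the €12,000 range has been used: income = €171,800 + €12,000 × 6,707/10,590 = €179,400.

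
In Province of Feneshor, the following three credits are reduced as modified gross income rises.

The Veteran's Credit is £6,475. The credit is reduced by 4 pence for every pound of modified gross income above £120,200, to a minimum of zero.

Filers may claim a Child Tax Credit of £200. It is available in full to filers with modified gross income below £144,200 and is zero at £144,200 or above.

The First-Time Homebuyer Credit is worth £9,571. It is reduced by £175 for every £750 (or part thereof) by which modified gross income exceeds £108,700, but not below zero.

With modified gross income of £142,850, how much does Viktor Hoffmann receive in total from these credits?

Veteran's Credit: 4% of the £22,650 excess over £120,200 is £906; credit = £6,475 − £906 = £5,569.
Child Tax Credit: £142,850 is below the £144,200 cutoff, so the full £200 applies.
First-Time Homebuyer Credit: income exceeds £108,700 by £34,150, which is 46 full-or-partial £750 increments; reduction = 46 × £175 = £8,050, leaving £1,521.
Total: £5,569 + £200 + £1,521 = £7,290.

£7,290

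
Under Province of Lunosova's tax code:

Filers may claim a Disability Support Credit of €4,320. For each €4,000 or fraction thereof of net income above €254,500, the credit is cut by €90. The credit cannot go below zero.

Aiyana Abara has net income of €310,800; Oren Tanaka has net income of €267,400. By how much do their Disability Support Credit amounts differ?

€990

Aiyana (€310,800): Disability Support Credit: income exceeds €254,500 by €56,300, which is 15 full-or-partial €4,000 increments; reduction = 15 × €90 = €1,350, leaving €2,970.
Oren (€267,400): Disability Support Credit: income exceeds €254,500 by €12,900, which is 4 full-or-partial €4,000 increments; reduction = 4 × €90 = €360, leaving €3,960.
Difference: |€2,970 − €3,960| = €990.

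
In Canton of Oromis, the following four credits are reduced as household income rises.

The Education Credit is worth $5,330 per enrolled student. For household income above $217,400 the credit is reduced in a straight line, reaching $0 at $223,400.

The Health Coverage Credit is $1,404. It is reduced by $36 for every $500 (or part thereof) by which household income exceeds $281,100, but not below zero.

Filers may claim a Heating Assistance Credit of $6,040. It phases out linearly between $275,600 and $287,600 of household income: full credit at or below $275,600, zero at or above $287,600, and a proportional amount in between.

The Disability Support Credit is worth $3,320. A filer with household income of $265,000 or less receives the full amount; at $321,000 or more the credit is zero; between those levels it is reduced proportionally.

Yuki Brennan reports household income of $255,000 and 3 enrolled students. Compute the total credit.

$10,764

Education Credit: base = 3 × $5,330 = $15,990. $255,000 is at or above $223,400, so the credit is $0.
Health Coverage Credit: $255,000 is at or below the $281,100 threshold, so the full $1,404 applies.
Heating Assistance Credit: $255,000 is at or below the $275,600 threshold, so the full $6,040 applies.
Disability Support Credit: $255,000 is at or below the $265,000 threshold, so the full $3,320 applies.
Total: $0 + $1,404 + $6,040 + $3,320 = $10,764.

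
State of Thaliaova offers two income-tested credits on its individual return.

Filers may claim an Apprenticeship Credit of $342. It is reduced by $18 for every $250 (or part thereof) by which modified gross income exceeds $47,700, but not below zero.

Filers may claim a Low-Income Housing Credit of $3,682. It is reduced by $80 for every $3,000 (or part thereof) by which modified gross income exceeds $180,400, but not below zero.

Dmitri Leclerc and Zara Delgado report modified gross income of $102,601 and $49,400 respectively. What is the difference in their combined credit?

Dmitri ($102,601): Apprenticeship Credit: income exceeds $47,700 by $54,901 → 220 increments × $18 = $3,960 ≥ base, so the credit is $0. Low-Income Housing Credit: $102,601 is at or below the $180,400 threshold, so the full $3,682 applies. total $0 + $3,682 = $3,682
Zara ($49,400): Apprenticeship Credit: income exceeds $47,700 by $1,700, which is 7 full-or-partial $250 increments; reduction = 7 × $18 = $126, leaving $216. Low-Income Housing Credit: $49,400 is at or below the $180,400 threshold, so the full $3,682 applies. total $216 + $3,682 = $3,898
Difference: |$3,682 − $3,898| = $216.

$216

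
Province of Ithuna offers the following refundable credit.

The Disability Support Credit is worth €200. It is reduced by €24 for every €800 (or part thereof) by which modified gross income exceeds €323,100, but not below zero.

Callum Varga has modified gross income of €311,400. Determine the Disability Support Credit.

Disability Support Credit: €311,400 is at or below the €323,100 threshold, so the full €200 applies.

€200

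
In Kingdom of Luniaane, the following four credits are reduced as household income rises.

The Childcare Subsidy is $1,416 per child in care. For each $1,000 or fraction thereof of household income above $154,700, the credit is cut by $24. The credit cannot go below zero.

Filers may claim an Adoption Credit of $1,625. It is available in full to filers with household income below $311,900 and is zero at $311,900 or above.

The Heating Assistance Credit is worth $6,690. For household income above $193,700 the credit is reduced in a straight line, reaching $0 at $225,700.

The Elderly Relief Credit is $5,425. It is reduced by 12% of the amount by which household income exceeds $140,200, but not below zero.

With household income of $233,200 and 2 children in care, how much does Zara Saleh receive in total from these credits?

Childcare Subsidy: base = 2 × $1,416 = $2,832. income exceeds $154,700 by $78,500, which is 79 full-or-partial $1,000 increments; reduction = 79 × $24 = $1,896, leaving $936.
Adoption Credit: $233,200 is below the $311,900 cutoff, so the full $1,625 applies.
Heating Assistance Credit: $233,200 is at or above $225,700, so the credit is $0.
Elderly Relief Credit: 12% of the $93,000 excess over $140,200 is $11,160 ≥ base, so the credit is $0.
Total: $936 + $1,625 + $0 + $0 = $2,561.

$2,561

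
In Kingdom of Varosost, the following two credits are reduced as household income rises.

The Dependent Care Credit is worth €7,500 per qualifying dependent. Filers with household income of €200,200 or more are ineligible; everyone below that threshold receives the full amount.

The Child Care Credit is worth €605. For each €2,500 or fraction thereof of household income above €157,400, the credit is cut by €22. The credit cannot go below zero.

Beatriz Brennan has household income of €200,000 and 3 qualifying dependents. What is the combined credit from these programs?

€22,709

Dependent Care Credit: base = 3 × €7,500 = €22,500. €200,000 is below the €200,200 cutoff, so the full €22,500 applies.
Child Care Credit: income exceeds €157,400 by €42,600, which is 18 full-or-partial €2,500 increments; reduction = 18 × €22 = €396, leaving €209.
Total: €22,500 + €209 = €22,709.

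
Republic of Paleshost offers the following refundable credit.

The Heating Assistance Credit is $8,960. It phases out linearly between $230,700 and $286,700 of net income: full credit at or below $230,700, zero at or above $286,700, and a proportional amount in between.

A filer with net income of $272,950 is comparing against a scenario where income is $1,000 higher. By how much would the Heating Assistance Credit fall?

$160

At $272,950 — $272,950 is $42,250 into a $56,000 phase-out range, leaving 13,750/56,000 of the credit: $8,960 × 13,750/56,000 = $2,200.
At $273,950 — $273,950 is $43,250 into a $56,000 phase-out range, leaving 12,750/56,000 of the credit: $8,960 × 12,750/56,000 = $2,040.
Lost: $2,200 − $2,040 = $160.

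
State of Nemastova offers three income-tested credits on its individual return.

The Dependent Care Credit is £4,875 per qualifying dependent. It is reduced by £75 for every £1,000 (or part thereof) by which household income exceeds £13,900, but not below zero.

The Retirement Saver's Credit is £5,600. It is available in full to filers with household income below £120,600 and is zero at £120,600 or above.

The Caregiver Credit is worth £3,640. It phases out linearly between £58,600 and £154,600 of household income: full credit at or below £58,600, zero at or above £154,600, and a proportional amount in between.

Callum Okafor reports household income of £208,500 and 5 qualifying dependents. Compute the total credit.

Dependent Care Credit: base = 5 × £4,875 = £24,375. income exceeds £13,900 by £194,600, which is 195 full-or-partial £1,000 increments; reduction = 195 × £75 = £14,625, leaving £9,750.
Retirement Saver's Credit: £208,500 meets or exceeds the £120,600 cutoff, so the credit is £0.
Caregiver Credit: £208,500 is at or above £154,600, so the credit is £0.
Total: £9,750 + £0 + £0 = £9,750.

£9,750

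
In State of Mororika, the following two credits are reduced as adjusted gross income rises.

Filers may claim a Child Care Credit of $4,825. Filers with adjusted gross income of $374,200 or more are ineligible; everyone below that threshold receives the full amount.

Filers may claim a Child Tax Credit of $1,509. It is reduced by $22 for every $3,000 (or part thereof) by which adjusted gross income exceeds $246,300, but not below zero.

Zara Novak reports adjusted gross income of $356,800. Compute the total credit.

$5,520

Child Care Credit: $356,800 is below the $374,200 cutoff, so the full $4,825 applies.
Child Tax Credit: income exceeds $246,300 by $110,500, which is 37 full-or-partial $3,000 increments; reduction = 37 × $22 = $814, leaving $695.
Total: $4,825 + $695 = $5,520.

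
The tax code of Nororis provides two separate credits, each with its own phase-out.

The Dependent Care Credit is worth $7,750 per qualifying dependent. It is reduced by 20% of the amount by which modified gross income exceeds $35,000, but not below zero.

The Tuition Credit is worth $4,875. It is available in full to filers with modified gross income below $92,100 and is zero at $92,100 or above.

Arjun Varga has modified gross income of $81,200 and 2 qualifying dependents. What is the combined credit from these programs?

$11,135

Dependent Care Credit: base = 2 × $7,750 = $15,500. 20% of the $46,200 excess over $35,000 is $9,240; credit = $15,500 − $9,240 = $6,260.
Tuition Credit: $81,200 is below the $92,100 cutoff, so the full $4,875 applies.
Total: $6,260 + $4,875 = $11,135.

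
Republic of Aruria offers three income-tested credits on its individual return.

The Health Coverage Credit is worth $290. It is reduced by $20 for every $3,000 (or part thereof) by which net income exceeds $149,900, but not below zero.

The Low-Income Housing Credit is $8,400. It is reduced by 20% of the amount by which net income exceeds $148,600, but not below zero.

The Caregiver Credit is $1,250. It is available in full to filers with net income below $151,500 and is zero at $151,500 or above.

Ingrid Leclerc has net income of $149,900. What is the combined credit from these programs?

$9,680

Health Coverage Credit: $149,900 is at or below the $149,900 threshold, so the full $290 applies.
Low-Income Housing Credit: 20% of the $1,300 excess over $148,600 is $260; credit = $8,400 − $260 = $8,140.
Caregiver Credit: $149,900 is below the $151,500 cutoff, so the full $1,250 applies.
Total: $290 + $8,140 + $1,250 = $9,680.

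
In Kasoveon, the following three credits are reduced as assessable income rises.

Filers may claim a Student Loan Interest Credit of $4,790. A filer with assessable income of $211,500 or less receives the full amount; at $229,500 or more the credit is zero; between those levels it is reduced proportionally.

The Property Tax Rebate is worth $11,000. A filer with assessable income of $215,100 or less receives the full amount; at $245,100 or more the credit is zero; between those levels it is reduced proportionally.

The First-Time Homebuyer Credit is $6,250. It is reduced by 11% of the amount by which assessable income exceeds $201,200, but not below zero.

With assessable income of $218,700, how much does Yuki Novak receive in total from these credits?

Student Loan Interest Credit: $218,700 is $7,200 into a $18,000 phase-out range, leaving 10,800/18,000 of the credit: $4,790 × 10,800/18,000 = $2,874.
Property Tax Rebate: $218,700 is $3,600 into a $30,000 phase-out range, leaving 26,400/30,000 of the credit: $11,000 × 26,400/30,000 = $9,680.
First-Time Homebuyer Credit: 11% of the $17,500 excess over $201,200 is $1,925; credit = $6,250 − $1,925 = $4,325.
Total: $2,874 + $9,680 + $4,325 = $16,879.

$16,879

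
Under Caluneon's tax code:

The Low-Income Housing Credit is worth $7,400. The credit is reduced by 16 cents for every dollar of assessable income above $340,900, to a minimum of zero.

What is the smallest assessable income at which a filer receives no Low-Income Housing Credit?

The credit falls by 16% of each dollar above $340,900, so it reaches zero when the excess is $7,400 / 16% = $46,250: income = $340,900 + $46,250 = $387,150.

$387,150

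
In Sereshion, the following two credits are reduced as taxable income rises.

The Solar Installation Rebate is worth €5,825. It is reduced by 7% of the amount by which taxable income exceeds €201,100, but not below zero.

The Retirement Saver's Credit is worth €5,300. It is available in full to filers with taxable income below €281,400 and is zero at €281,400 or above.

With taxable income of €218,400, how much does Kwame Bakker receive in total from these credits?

€9,914

Solar Installation Rebate: 7% of the €17,300 excess over €201,100 is €1,211; credit = €5,825 − €1,211 = €4,614.
Retirement Saver's Credit: €218,400 is below the €281,400 cutoff, so the full €5,300 applies.
Total: €4,614 + €5,300 = €9,914.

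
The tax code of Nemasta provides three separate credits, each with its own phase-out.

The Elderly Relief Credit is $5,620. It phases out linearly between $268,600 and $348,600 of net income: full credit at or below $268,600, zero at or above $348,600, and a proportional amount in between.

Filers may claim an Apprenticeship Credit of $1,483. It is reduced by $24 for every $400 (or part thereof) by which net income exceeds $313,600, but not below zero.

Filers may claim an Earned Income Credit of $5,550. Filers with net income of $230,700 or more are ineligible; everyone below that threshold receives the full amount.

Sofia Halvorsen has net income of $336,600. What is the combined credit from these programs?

Elderly Relief Credit: $336,600 is $68,000 into a $80,000 phase-out range, leaving 12,000/80,000 of the credit: $5,620 × 12,000/80,000 = $843.
Apprenticeship Credit: income exceeds $313,600 by $23,000, which is 58 full-or-partial $400 increments; reduction = 58 × $24 = $1,392, leaving $91.
Earned Income Credit: $336,600 meets or exceeds the $230,700 cutoff, so the credit is $0.
Total: $843 + $91 + $0 = $934.

$934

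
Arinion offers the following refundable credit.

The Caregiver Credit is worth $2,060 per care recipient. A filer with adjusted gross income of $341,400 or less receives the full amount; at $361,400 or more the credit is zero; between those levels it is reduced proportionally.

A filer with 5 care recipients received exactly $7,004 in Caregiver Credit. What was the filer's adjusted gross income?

$347,800

Full credit = 5 × $2,060 = $10,300.
$7,004 is 7,004/10,300 of the full $10,300, so 3,296/10,300 of the $20,000 range has been used: income = $341,400 + $20,000 × 3,296/10,300 = $347,800.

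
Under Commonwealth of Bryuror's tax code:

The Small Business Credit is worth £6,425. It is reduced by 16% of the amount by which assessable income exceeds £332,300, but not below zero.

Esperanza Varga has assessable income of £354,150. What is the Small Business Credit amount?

Small Business Credit: 16% of the £21,850 excess over £332,300 is £3,496; credit = £6,425 − £3,496 = £2,929.

£2,929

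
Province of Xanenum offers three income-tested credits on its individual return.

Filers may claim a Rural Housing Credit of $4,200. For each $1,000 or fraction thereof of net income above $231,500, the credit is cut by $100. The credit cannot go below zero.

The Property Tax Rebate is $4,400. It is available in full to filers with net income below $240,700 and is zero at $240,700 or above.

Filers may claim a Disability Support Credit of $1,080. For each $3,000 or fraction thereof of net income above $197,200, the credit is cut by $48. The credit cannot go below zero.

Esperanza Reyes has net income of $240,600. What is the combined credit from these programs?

Rural Housing Credit: income exceeds $231,500 by $9,100, which is 10 full-or-partial $1,000 increments; reduction = 10 × $100 = $1,000, leaving $3,200.
Property Tax Rebate: $240,600 is below the $240,700 cutoff, so the full $4,400 applies.
Disability Support Credit: income exceeds $197,200 by $43,400, which is 15 full-or-partial $3,000 increments; reduction = 15 × $48 = $720, leaving $360.
Total: $3,200 + $4,400 + $360 = $7,960.

$7,960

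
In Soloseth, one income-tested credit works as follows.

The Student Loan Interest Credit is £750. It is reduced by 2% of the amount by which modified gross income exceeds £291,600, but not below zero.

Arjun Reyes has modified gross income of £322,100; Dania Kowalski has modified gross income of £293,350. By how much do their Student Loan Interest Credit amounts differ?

Arjun (£322,100): Student Loan Interest Credit: 2% of the £30,500 excess over £291,600 is £610; credit = £750 − £610 = £140.
Dania (£293,350): Student Loan Interest Credit: 2% of the £1,750 excess over £291,600 is £35; credit = £750 − £35 = £715.
Difference: |£140 − £715| = £575.

£575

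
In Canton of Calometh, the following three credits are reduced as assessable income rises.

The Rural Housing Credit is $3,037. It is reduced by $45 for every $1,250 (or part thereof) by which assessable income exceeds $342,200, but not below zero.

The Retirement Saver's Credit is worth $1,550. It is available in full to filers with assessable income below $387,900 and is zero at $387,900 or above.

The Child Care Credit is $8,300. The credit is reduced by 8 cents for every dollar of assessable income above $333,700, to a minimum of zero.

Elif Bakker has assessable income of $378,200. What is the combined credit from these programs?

Rural Housing Credit: income exceeds $342,200 by $36,000, which is 29 full-or-partial $1,250 increments; reduction = 29 × $45 = $1,305, leaving $1,732.
Retirement Saver's Credit: $378,200 is below the $387,900 cutoff, so the full $1,550 applies.
Child Care Credit: 8% of the $44,500 excess over $333,700 is $3,560; credit = $8,300 − $3,560 = $4,740.
Total: $1,732 + $1,550 + $4,740 = $8,022.

$8,022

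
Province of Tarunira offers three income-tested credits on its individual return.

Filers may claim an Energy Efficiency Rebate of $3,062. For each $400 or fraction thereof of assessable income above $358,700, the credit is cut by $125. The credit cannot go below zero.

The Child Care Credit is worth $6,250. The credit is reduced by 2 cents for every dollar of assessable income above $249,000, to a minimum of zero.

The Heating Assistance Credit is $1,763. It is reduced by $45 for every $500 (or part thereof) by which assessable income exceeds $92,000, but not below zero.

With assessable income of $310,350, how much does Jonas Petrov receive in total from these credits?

Energy Efficiency Rebate: $310,350 is at or below the $358,700 threshold, so the full $3,062 applies.
Child Care Credit: 2% of the $61,350 excess over $249,000 is $1,227; credit = $6,250 − $1,227 = $5,023.
Heating Assistance Credit: income exceeds $92,000 by $218,350 → 437 increments × $45 = $19,665 ≥ base, so the credit is $0.
Total: $3,062 + $5,023 + $0 = $8,085.

$8,085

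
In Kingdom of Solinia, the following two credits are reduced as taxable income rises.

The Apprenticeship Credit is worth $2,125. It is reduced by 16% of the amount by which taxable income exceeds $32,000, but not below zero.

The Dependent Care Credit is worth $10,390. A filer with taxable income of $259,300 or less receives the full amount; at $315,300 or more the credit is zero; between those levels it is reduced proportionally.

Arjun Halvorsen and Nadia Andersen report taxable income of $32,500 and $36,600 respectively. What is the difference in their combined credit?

$656

Arjun ($32,500): Apprenticeship Credit: 16% of the $500 excess over $32,000 is $80; credit = $2,125 − $80 = $2,045. Dependent Care Credit: $32,500 is at or below the $259,300 threshold, so the full $10,390 applies. total $2,045 + $10,390 = $12,435
Nadia ($36,600): Apprenticeship Credit: 16% of the $4,600 excess over $32,000 is $736; credit = $2,125 − $736 = $1,389. Dependent Care Credit: $36,600 is at or below the $259,300 threshold, so the full $10,390 applies. total $1,389 + $10,390 = $11,779
Difference: |$12,435 − $11,779| = $656.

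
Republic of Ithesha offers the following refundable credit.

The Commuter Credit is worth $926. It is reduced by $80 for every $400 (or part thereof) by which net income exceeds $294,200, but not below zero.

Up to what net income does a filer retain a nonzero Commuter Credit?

After 11 increments the reduction is 11 × $80 = $880, leaving $46; one more increment wipes it out. Increment 11 ends at excess 11 × $400 = $4,400, so the highest qualifying income is $294,200 + $4,400 = $298,600.

$298,600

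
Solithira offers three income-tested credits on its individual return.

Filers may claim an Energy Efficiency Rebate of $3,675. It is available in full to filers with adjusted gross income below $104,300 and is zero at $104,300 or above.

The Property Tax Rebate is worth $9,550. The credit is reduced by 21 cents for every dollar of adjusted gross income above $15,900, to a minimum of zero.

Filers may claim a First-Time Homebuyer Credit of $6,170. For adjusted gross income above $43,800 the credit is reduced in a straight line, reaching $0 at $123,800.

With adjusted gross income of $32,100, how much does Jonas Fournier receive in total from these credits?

$15,993

Energy Efficiency Rebate: $32,100 is below the $104,300 cutoff, so the full $3,675 applies.
Property Tax Rebate: 21% of the $16,200 excess over $15,900 is $3,402; credit = $9,550 − $3,402 = $6,148.
First-Time Homebuyer Credit: $32,100 is at or below the $43,800 threshold, so the full $6,170 applies.
Total: $3,675 + $6,148 + $6,170 = $15,993.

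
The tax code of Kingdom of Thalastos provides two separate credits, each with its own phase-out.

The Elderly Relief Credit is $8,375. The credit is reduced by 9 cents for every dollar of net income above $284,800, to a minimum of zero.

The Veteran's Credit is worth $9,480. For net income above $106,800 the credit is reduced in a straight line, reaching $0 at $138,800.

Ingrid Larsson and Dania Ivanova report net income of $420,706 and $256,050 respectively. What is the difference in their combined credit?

Ingrid ($420,706): Elderly Relief Credit: 9% of the $135,906 excess over $284,800 is $12,231.54 ≥ base, so the credit is $0. Veteran's Credit: $420,706 is at or above $138,800, so the credit is $0. total $0 + $0 = $0
Dania ($256,050): Elderly Relief Credit: $256,050 is at or below the $284,800 threshold, so the full $8,375 applies. Veteran's Credit: $256,050 is at or above $138,800, so the credit is $0. total $8,375 + $0 = $8,375
Difference: |$0 − $8,375| = $8,375.

$8,375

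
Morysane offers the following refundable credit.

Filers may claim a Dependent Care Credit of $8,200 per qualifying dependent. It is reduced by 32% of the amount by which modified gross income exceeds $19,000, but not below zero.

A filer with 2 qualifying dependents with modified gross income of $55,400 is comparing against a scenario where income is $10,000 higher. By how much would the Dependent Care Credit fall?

$3,200

At $55,400 — base = 2 × $8,200 = $16,400. 32% of the $36,400 excess over $19,000 is $11,648; credit = $16,400 − $11,648 = $4,752.
At $65,400 — base = 2 × $8,200 = $16,400. 32% of the $46,400 excess over $19,000 is $14,848; credit = $16,400 − $14,848 = $1,552.
Lost: $4,752 − $1,552 = $3,200.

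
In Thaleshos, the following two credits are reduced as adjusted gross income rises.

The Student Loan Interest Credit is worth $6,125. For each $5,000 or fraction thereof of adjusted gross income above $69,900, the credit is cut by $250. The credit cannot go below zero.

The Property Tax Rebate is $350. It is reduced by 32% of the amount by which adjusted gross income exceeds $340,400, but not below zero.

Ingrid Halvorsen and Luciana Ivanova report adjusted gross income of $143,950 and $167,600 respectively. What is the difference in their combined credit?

Ingrid ($143,950): Student Loan Interest Credit: income exceeds $69,900 by $74,050, which is 15 full-or-partial $5,000 increments; reduction = 15 × $250 = $3,750, leaving $2,375. Property Tax Rebate: $143,950 is at or below the $340,400 threshold, so the full $350 applies. total $2,375 + $350 = $2,725
Luciana ($167,600): Student Loan Interest Credit: income exceeds $69,900 by $97,700, which is 20 full-or-partial $5,000 increments; reduction = 20 × $250 = $5,000, leaving $1,125. Property Tax Rebate: $167,600 is at or below the $340,400 threshold, so the full $350 applies. total $1,125 + $350 = $1,475
Difference: |$2,725 − $1,475| = $1,250.

$1,250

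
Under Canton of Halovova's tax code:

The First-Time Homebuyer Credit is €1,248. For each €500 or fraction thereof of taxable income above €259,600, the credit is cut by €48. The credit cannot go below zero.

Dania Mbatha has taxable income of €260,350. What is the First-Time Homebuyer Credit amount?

€1,152

First-Time Homebuyer Credit: income exceeds €259,600 by €750, which is 2 full-or-partial €500 increments; reduction = 2 × €48 = €96, leaving €1,152.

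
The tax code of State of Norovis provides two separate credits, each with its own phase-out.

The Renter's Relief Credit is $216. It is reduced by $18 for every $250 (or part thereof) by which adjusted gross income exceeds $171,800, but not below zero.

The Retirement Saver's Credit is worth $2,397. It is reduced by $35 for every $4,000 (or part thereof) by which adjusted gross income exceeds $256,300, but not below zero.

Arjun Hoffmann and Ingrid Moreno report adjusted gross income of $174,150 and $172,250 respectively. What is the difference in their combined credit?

Arjun ($174,150): Renter's Relief Credit: income exceeds $171,800 by $2,350, which is 10 full-or-partial $250 increments; reduction = 10 × $18 = $180, leaving $36. Retirement Saver's Credit: $174,150 is at or below the $256,300 threshold, so the full $2,397 applies. total $36 + $2,397 = $2,433
Ingrid ($172,250): Renter's Relief Credit: income exceeds $171,800 by $450, which is 2 full-or-partial $250 increments; reduction = 2 × $18 = $36, leaving $180. Retirement Saver's Credit: $172,250 is at or below the $256,300 threshold, so the full $2,397 applies. total $180 + $2,397 = $2,577
Difference: |$2,433 − $2,577| = $144.

$144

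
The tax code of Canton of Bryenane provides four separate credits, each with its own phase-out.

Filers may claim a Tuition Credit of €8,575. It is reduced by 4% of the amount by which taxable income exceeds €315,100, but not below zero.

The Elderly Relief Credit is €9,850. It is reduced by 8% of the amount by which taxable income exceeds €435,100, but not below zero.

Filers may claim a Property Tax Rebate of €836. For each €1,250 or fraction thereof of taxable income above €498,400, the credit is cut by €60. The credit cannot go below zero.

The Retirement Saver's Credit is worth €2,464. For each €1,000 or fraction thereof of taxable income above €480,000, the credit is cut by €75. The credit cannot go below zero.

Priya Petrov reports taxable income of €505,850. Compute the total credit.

€6,125

Tuition Credit: 4% of the €190,750 excess over €315,100 is €7,630; credit = €8,575 − €7,630 = €945.
Elderly Relief Credit: 8% of the €70,750 excess over €435,100 is €5,660; credit = €9,850 − €5,660 = €4,190.
Property Tax Rebate: income exceeds €498,400 by €7,450, which is 6 full-or-partial €1,250 increments; reduction = 6 × €60 = €360, leaving €476.
Retirement Saver's Credit: income exceeds €480,000 by €25,850, which is 26 full-or-partial €1,000 increments; reduction = 26 × €75 = €1,950, leaving €514.
Total: €945 + €4,190 + €476 + €514 = €6,125.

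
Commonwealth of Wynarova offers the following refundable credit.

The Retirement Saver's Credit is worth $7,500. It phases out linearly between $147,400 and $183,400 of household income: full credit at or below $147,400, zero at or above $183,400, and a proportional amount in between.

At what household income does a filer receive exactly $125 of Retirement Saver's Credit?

$182,800

$125 is 125/7,500 of the full $7,500, so 7,375/7,500 of the $36,000 range has been used: income = $147,400 + $36,000 × 7,375/7,500 = $182,800.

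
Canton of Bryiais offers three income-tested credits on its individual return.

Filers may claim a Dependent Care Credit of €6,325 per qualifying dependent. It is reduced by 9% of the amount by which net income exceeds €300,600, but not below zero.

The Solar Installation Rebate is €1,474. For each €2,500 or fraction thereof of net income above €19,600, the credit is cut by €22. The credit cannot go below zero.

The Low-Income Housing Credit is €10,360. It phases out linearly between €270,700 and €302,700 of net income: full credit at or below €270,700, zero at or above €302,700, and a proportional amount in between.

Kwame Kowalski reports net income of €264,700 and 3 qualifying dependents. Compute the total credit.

€29,335

Dependent Care Credit: base = 3 × €6,325 = €18,975. €264,700 is at or below the €300,600 threshold, so the full €18,975 applies.
Solar Installation Rebate: income exceeds €19,600 by €245,100 → 99 increments × €22 = €2,178 ≥ base, so the credit is €0.
Low-Income Housing Credit: €264,700 is at or below the €270,700 threshold, so the full €10,360 applies.
Total: €18,975 + €0 + €10,360 = €29,335.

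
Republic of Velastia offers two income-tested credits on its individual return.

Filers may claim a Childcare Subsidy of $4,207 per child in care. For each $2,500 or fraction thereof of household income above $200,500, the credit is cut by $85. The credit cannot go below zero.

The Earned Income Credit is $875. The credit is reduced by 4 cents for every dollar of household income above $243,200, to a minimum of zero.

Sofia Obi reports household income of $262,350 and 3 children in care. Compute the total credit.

Childcare Subsidy: base = 3 × $4,207 = $12,621. income exceeds $200,500 by $61,850, which is 25 full-or-partial $2,500 increments; reduction = 25 × $85 = $2,125, leaving $10,496.
Earned Income Credit: 4% of the $19,150 excess over $243,200 is $766; credit = $875 − $766 = $109.
Total: $10,496 + $109 = $10,605.

$10,605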